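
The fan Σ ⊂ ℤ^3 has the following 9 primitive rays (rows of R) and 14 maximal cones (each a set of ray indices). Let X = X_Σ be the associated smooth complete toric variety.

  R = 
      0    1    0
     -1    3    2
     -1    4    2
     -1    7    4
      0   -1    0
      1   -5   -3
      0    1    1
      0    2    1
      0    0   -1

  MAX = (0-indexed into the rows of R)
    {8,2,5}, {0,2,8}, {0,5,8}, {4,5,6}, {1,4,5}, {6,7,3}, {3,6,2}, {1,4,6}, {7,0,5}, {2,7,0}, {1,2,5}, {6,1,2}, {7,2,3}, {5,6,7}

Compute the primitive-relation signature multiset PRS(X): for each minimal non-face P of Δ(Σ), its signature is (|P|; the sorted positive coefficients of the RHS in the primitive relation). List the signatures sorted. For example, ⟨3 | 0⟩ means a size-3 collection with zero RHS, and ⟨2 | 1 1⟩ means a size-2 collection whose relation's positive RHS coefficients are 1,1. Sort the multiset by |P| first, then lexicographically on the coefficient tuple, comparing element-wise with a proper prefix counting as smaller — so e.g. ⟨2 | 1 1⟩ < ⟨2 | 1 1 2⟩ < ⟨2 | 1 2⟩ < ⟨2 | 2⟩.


|primitive collections| = 20. Relations:

  P = {0,4}:  v_{0} + v_{4} = 0  so sig = ⟨2 | 0⟩
  P = {0,1}:  v_{0} + v_{1} = v_{2}  so sig = ⟨2 | 1⟩
  P = {0,6}:  v_{0} + v_{6} = v_{7}  so sig = ⟨2 | 1⟩
  P = {2,4}:  v_{2} + v_{4} = v_{1}  so sig = ⟨2 | 1⟩
  P = {3,5}:  v_{3} + v_{5} = v_{7}  so sig = ⟨2 | 1⟩
  P = {4,7}:  v_{4} + v_{7} = v_{6}  so sig = ⟨2 | 1⟩
  P = {6,8}:  v_{6} + v_{8} = v_{0}  so sig = ⟨2 | 1⟩
  P = {1,7}:  v_{1} + v_{7} = v_{2} + v_{6}  so sig = ⟨2 | 1 1⟩
  P = {4,8}:  v_{4} + v_{8} = v_{2} + v_{5}  so sig = ⟨2 | 1 1⟩
  P = {3,8}:  v_{3} + v_{8} = v_{0} + v_{2} + v_{7}  so sig = ⟨2 | 1 1 1⟩
  P = {0,3}:  v_{0} + v_{3} = v_{2} + 2·v_{7}  so sig = ⟨2 | 1 2⟩
  P = {1,8}:  v_{1} + v_{8} = 2·v_{2} + v_{5}  so sig = ⟨2 | 1 2⟩
  P = {3,4}:  v_{3} + v_{4} = v_{2} + 2·v_{6}  so sig = ⟨2 | 1 2⟩
  P = {7,8}:  v_{7} + v_{8} = 2·v_{0}  so sig = ⟨2 | 2⟩
  P = {1,3}:  v_{1} + v_{3} = 2·v_{2} + 2·v_{6}  so sig = ⟨2 | 2 2⟩
  P = {2,5,6}:  v_{2} + v_{5} + v_{6} = 0  so sig = ⟨3 | 0⟩
  P = {0,2,5}:  v_{0} + v_{2} + v_{5} = v_{8}  so sig = ⟨3 | 1⟩
  P = {1,5,6}:  v_{1} + v_{5} + v_{6} = v_{4}  so sig = ⟨3 | 1⟩
  P = {2,5,7}:  v_{2} + v_{5} + v_{7} = v_{0}  so sig = ⟨3 | 1⟩
  P = {2,6,7}:  v_{2} + v_{6} + v_{7} = v_{3}  so sig = ⟨3 | 1⟩

so the primitive-relation signature multiset is
[⟨2 | 0⟩, ⟨2 | 1⟩, ⟨2 | 1⟩, ⟨2 | 1⟩, ⟨2 | 1⟩, ⟨2 | 1⟩, ⟨2 | 1⟩, ⟨2 | 1 1⟩, ⟨2 | 1 1⟩, ⟨2 | 1 1 1⟩, ⟨2 | 1 2⟩, ⟨2 | 1 2⟩, ⟨2 | 1 2⟩, ⟨2 | 2⟩, ⟨2 | 2 2⟩, ⟨3 | 0⟩, ⟨3 | 1⟩, ⟨3 | 1⟩, ⟨3 | 1⟩, ⟨3 | 1⟩]


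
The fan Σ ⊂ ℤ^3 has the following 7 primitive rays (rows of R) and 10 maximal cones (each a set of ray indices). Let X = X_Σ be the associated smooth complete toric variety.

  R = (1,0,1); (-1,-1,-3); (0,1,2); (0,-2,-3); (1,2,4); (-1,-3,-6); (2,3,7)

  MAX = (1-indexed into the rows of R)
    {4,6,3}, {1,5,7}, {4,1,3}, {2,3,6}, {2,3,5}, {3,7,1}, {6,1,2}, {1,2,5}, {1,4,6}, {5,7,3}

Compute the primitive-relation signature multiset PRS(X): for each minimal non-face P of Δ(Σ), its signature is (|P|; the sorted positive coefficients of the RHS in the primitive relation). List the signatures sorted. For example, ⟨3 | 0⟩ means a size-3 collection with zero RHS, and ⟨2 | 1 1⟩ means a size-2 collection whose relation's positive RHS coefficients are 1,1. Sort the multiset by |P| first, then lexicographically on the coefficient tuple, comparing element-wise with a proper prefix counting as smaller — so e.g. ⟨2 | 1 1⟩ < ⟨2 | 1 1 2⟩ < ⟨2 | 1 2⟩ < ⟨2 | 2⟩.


|primitive collections| = 9. Relations:

  {2,4}:  v_{2} + v_{4} = v_{6}  so sig = ⟨2 | 1⟩
  {2,7}:  v_{2} + v_{7} = v_{5}  so sig = ⟨2 | 1⟩
  {4,5}:  v_{4} + v_{5} = v_{1}  so sig = ⟨2 | 1⟩
  {6,7}:  v_{6} + v_{7} = v_{1}  so sig = ⟨2 | 1⟩
  {5,6}:  v_{5} + v_{6} = v_{1} + v_{2}  so sig = ⟨2 | 1 1⟩
  {4,7}:  v_{4} + v_{7} = 2·v_{1} + v_{3}  so sig = ⟨2 | 1 2⟩
  {1,2,3}:  v_{1} + v_{2} + v_{3} = 0  so sig = ⟨3 | 0⟩
  {1,3,5}:  v_{1} + v_{3} + v_{5} = v_{7}  so sig = ⟨3 | 1⟩
  {1,3,6}:  v_{1} + v_{3} + v_{6} = v_{4}  so sig = ⟨3 | 1⟩

Hence PRS(X_Σ) =
{ ⟨2 | 1⟩ ×4,  ⟨2 | 1 1⟩,  ⟨2 | 1 2⟩,  ⟨3 | 0⟩,  ⟨3 | 1⟩ ×2 }


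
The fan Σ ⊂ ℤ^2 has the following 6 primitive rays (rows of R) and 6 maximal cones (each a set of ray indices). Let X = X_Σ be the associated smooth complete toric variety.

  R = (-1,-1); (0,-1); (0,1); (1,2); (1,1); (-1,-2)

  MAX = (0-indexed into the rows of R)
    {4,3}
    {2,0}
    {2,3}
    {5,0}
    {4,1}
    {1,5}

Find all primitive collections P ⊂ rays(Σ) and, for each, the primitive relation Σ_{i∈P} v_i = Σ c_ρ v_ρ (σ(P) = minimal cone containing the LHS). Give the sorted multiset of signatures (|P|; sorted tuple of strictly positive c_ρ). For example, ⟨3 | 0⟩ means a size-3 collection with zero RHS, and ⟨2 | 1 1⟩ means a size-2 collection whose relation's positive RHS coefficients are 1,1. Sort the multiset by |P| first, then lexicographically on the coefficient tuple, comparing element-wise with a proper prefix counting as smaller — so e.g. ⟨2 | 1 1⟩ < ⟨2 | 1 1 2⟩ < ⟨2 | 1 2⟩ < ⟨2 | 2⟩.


9 minimal non-faces of Δ(Σ) (on 6 rays):

  • {0,4}:  v_{0} + v_{4} = 0  →  sig = ⟨2 | 0⟩
  • {1,2}:  v_{1} + v_{2} = 0  →  sig = ⟨2 | 0⟩
  • {3,5}:  v_{3} + v_{5} = 0  →  sig = ⟨2 | 0⟩
  • {0,1}:  v_{0} + v_{1} = v_{5}  →  sig = ⟨2 | 1⟩
  • {0,3}:  v_{0} + v_{3} = v_{2}  →  sig = ⟨2 | 1⟩
  • {1,3}:  v_{1} + v_{3} = v_{4}  →  sig = ⟨2 | 1⟩
  • {2,4}:  v_{2} + v_{4} = v_{3}  →  sig = ⟨2 | 1⟩
  • {2,5}:  v_{2} + v_{5} = v_{0}  →  sig = ⟨2 | 1⟩
  • {4,5}:  v_{4} + v_{5} = v_{1}  →  sig = ⟨2 | 1⟩

Hence PRS(X_Σ) =
{ ⟨2 | 0⟩ ×3,  ⟨2 | 1⟩ ×6 }


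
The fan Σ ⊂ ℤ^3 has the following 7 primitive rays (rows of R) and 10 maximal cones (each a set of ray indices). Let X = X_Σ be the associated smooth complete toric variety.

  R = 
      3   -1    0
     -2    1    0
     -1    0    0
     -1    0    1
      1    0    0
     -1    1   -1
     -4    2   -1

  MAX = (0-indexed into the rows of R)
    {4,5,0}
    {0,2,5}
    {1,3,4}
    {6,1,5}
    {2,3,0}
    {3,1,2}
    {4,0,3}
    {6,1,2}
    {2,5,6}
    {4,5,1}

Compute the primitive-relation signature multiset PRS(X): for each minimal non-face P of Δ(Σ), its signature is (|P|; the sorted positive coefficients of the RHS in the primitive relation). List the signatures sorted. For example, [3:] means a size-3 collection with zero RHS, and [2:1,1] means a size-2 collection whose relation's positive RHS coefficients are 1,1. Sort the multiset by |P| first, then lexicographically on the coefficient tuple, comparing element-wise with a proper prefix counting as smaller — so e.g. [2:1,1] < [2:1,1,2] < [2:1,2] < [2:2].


Δ(Σ) — 7 vertices, 7 min non-faces:

  {2,4}:  v_{2} + v_{4} = 0 ; sig = [2:]
  {0,1}:  v_{0} + v_{1} = v_{4} ; sig = [2:1]
  {0,6}:  v_{0} + v_{6} = v_{5} ; sig = [2:1]
  {3,5}:  v_{3} + v_{5} = v_{1} ; sig = [2:1]
  {4,6}:  v_{4} + v_{6} = v_{1} + v_{5} ; sig = [2:1,1]
  {3,6}:  v_{3} + v_{6} = 2·v_{1} + v_{2} ; sig = [2:1,2]
  {1,2,5}:  v_{1} + v_{2} + v_{5} = v_{6} ; sig = [3:1]

so the primitive-relation signature multiset is
    |P|=2: 6 collections, coeffs (), (1), (1), (1), (1,1), (1,2)
    |P|=3: 1 collection, coeffs (1)


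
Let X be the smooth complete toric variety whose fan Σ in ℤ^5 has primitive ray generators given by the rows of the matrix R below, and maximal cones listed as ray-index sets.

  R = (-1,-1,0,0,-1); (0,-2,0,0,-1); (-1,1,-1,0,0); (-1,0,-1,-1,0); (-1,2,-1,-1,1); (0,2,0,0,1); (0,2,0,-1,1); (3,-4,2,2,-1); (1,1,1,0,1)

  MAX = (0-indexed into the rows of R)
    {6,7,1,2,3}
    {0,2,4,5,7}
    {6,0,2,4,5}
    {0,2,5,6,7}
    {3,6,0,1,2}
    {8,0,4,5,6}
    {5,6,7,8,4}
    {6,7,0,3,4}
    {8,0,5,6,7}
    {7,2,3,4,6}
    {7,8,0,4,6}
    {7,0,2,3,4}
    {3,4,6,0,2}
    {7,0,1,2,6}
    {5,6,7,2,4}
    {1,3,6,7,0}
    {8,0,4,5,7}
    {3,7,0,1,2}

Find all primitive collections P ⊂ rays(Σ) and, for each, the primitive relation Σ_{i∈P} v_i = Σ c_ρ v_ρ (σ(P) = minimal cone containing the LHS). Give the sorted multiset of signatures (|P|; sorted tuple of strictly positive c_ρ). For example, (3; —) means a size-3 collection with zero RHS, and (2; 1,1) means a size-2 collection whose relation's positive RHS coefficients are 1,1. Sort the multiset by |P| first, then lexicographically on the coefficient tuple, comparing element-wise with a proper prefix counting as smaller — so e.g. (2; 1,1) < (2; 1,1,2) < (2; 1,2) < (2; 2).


The 9 primitive collections of Σ (r=9, n=5):

  P = {1,5}:  v_{1} + v_{5} = 0 ; sig = (2; —)
  P = {1,4}:  v_{1} + v_{4} = v_{3} ; sig = (2; 1)
  P = {2,8}:  v_{2} + v_{8} = v_{5} ; sig = (2; 1)
  P = {3,5}:  v_{3} + v_{5} = v_{4} ; sig = (2; 1)
  P = {1,8}:  v_{1} + v_{8} = v_{0} + v_{4} + v_{6} + v_{7} ; sig = (2; 1,1,1,1)
  P = {3,8}:  v_{3} + v_{8} = v_{0} + 2·v_{4} + v_{6} + v_{7} ; sig = (2; 1,1,1,2)
  P = {0,2,4,6,7}:  v_{0} + v_{2} + v_{4} + v_{6} + v_{7} = 0 ; sig = (5; —)
  P = {0,2,3,6,7}:  v_{0} + v_{2} + v_{3} + v_{6} + v_{7} = v_{1} ; sig = (5; 1)
  P = {0,4,5,6,7}:  v_{0} + v_{4} + v_{5} + v_{6} + v_{7} = v_{8} ; sig = (5; 1)

Signatures (|P|; sorted positive RHS coefficients), sorted:
    |P|=2: 6 collections, coeffs (), (1), (1), (1), (1,1,1,1), (1,1,1,2)
    |P|=5: 3 collections, coeffs (), (1), (1)


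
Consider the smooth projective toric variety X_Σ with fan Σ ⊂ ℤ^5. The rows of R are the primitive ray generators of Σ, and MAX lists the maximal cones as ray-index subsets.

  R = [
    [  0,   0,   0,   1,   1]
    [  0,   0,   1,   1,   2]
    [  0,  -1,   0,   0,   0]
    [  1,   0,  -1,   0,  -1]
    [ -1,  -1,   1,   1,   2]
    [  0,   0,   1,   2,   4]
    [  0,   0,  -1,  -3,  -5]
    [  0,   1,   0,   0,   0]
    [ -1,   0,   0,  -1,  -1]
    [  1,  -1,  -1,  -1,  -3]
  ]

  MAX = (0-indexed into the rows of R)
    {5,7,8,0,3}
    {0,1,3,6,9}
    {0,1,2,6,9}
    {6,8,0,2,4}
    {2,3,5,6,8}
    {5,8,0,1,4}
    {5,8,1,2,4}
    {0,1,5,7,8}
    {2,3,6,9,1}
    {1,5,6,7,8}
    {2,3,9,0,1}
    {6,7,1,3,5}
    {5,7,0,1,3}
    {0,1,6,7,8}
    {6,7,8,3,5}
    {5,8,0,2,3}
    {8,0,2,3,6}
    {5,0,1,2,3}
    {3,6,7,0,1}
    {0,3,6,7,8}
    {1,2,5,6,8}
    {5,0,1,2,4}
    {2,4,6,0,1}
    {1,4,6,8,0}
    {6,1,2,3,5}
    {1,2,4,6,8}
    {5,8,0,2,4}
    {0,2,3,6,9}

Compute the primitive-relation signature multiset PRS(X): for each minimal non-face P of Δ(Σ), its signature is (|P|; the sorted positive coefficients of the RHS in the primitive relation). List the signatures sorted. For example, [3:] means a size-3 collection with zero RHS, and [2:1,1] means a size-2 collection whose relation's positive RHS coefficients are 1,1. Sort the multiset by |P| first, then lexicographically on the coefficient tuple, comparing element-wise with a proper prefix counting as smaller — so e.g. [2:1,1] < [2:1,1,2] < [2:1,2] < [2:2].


12 minimal non-faces of Δ(Σ) (on 10 rays):

  • {2,7}:  v_{2} + v_{7} = 0  so sig = [2:]
  • {3,4}:  v_{3} + v_{4} = v_{0} + v_{2}  so sig = [2:1,1]
  • {4,7}:  v_{4} + v_{7} = v_{0} + v_{1} + v_{8}  so sig = [2:1,1,1]
  • {5,9}:  v_{5} + v_{9} = v_{1} + v_{2} + v_{3}  so sig = [2:1,1,1]
  • {8,9}:  v_{8} + v_{9} = v_{0} + v_{2} + v_{6}  so sig = [2:1,1,1]
  • {7,9}:  v_{7} + v_{9} = v_{0} + v_{1} + v_{3} + v_{6}  so sig = [2:1,1,1,1]
  • {4,9}:  v_{4} + v_{9} = 2·v_{0} + v_{1} + 2·v_{2} + v_{6}  so sig = [2:1,1,2,2]
  • {0,5,6}:  v_{0} + v_{5} + v_{6} = 0  so sig = [3:]
  • {1,3,8}:  v_{1} + v_{3} + v_{8} = 0  so sig = [3:]
  • {4,5,6}:  v_{4} + v_{5} + v_{6} = v_{1} + v_{2} + v_{8}  so sig = [3:1,1,1]
  • {0,1,2,8}:  v_{0} + v_{1} + v_{2} + v_{8} = v_{4}  so sig = [4:1]
  • {0,1,2,3,6}:  v_{0} + v_{1} + v_{2} + v_{3} + v_{6} = v_{9}  so sig = [5:1]

Hence PRS(X_Σ) =
    [2:]
    [2:1,1]
    [2:1,1,1]
    [2:1,1,1]
    [2:1,1,1]
    [2:1,1,1,1]
    [2:1,1,2,2]
    [3:]
    [3:]
    [3:1,1,1]
    [4:1]
    [5:1]


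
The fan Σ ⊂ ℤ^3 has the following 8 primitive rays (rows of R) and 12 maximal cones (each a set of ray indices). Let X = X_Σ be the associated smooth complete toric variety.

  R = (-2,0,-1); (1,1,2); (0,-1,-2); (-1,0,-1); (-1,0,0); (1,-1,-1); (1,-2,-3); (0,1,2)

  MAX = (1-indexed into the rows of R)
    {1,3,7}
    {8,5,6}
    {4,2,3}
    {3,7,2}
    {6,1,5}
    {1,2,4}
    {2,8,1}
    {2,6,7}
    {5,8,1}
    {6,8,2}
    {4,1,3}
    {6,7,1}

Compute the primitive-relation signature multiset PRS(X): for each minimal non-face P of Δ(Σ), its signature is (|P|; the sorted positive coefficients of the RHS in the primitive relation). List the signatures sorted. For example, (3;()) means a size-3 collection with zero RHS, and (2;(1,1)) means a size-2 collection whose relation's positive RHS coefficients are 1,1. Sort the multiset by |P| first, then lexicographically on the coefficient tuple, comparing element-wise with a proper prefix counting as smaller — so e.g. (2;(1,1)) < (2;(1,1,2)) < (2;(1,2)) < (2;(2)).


Minimal non-faces — 14 found among 8 rays, 12 max cones:

  • {3,8}:  v_{3} + v_{8} = 0  ⟹  sig = (2;())
  • {2,5}:  v_{2} + v_{5} = v_{8}  ⟹  sig = (2;(1))
  • {3,6}:  v_{3} + v_{6} = v_{7}  ⟹  sig = (2;(1))
  • {4,5}:  v_{4} + v_{5} = v_{1}  ⟹  sig = (2;(1))
  • {4,6}:  v_{4} + v_{6} = v_{3}  ⟹  sig = (2;(1))
  • {7,8}:  v_{7} + v_{8} = v_{6}  ⟹  sig = (2;(1))
  • {3,5}:  v_{3} + v_{5} = v_{1} + v_{6}  ⟹  sig = (2;(1,1))
  • {4,8}:  v_{4} + v_{8} = v_{1} + v_{2}  ⟹  sig = (2;(1,1))
  • {5,7}:  v_{5} + v_{7} = v_{1} + 2·v_{6}  ⟹  sig = (2;(1,2))
  • {4,7}:  v_{4} + v_{7} = 2·v_{3}  ⟹  sig = (2;(2))
  • {1,2,6}:  v_{1} + v_{2} + v_{6} = 0  ⟹  sig = (3;())
  • {1,2,3}:  v_{1} + v_{2} + v_{3} = v_{4}  ⟹  sig = (3;(1))
  • {1,2,7}:  v_{1} + v_{2} + v_{7} = v_{3}  ⟹  sig = (3;(1))
  • {1,6,8}:  v_{1} + v_{6} + v_{8} = v_{5}  ⟹  sig = (3;(1))

Hence PRS(X_Σ) =
{ (2;()),  (2;(1)) ×5,  (2;(1,1)) ×2,  (2;(1,2)),  (2;(2)),  (3;()),  (3;(1)) ×3 }


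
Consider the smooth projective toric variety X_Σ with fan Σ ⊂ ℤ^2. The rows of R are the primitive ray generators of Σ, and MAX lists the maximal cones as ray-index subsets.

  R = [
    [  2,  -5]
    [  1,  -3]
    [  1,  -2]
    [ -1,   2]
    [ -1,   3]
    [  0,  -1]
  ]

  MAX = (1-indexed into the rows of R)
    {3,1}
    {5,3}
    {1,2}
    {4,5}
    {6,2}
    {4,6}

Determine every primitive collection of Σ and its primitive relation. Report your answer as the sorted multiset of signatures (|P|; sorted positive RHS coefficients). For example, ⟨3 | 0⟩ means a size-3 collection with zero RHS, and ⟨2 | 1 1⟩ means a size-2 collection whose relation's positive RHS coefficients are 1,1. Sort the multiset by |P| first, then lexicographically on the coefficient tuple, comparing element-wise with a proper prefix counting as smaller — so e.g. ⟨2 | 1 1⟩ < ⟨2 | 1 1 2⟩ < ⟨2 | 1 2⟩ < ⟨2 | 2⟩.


9 collections generate NE(X_Σ); each relation:

  P={2,5}:  v_{2} + v_{5} = 0  ⇒ sig = ⟨2 | 0⟩
  P={3,4}:  v_{3} + v_{4} = 0  ⇒ sig = ⟨2 | 0⟩
  P={1,4}:  v_{1} + v_{4} = v_{2}  ⇒ sig = ⟨2 | 1⟩
  P={1,5}:  v_{1} + v_{5} = v_{3}  ⇒ sig = ⟨2 | 1⟩
  P={2,3}:  v_{2} + v_{3} = v_{1}  ⇒ sig = ⟨2 | 1⟩
  P={2,4}:  v_{2} + v_{4} = v_{6}  ⇒ sig = ⟨2 | 1⟩
  P={3,6}:  v_{3} + v_{6} = v_{2}  ⇒ sig = ⟨2 | 1⟩
  P={5,6}:  v_{5} + v_{6} = v_{4}  ⇒ sig = ⟨2 | 1⟩
  P={1,6}:  v_{1} + v_{6} = 2·v_{2}  ⇒ sig = ⟨2 | 2⟩

Signatures (|P|; sorted positive RHS coefficients), sorted:
    ⟨2 | 0⟩
    ⟨2 | 0⟩
    ⟨2 | 1⟩
    ⟨2 | 1⟩
    ⟨2 | 1⟩
    ⟨2 | 1⟩
    ⟨2 | 1⟩
    ⟨2 | 1⟩
    ⟨2 | 2⟩


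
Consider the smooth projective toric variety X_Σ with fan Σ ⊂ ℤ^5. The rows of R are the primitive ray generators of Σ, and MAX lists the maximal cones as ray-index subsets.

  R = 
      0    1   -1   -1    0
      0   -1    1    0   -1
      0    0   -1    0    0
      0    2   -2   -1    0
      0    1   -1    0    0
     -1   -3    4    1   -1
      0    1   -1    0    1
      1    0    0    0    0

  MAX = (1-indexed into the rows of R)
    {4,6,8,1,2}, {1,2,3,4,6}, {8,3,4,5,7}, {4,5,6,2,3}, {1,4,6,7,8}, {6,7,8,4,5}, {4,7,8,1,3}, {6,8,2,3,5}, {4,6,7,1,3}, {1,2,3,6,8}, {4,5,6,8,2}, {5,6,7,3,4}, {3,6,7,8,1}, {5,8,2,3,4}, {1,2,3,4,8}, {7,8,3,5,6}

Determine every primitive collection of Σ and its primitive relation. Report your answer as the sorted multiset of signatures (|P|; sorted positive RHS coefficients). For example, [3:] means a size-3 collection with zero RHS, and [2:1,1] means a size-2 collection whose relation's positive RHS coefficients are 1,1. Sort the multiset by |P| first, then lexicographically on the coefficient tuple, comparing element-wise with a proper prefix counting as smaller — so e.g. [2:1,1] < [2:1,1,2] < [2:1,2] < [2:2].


Primitive collections (3):

  P={2,7}:  v_{2} + v_{7} = 0  →  sig = [2:]
  P={1,5}:  v_{1} + v_{5} = v_{4}  →  sig = [2:1]
  P={3,4,6,8}:  v_{3} + v_{4} + v_{6} + v_{8} = v_{2}  →  sig = [4:1]

so the primitive-relation signature multiset is
{ [2:],  [2:1],  [4:1] }


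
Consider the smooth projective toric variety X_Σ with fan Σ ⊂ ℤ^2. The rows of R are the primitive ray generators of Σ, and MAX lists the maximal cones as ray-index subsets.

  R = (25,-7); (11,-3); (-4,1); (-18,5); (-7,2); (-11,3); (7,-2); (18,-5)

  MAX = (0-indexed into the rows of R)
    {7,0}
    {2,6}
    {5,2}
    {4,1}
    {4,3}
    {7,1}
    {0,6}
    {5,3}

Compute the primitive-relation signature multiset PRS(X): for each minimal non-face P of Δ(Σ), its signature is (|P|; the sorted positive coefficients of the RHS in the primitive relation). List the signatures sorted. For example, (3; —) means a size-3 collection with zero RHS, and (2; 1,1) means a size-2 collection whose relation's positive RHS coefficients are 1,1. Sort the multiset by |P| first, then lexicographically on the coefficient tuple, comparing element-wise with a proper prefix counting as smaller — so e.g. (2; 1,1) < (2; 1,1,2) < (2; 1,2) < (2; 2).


Minimal non-faces — 20 found among 8 rays, 8 max cones:

  P={1,5}:  v_{1} + v_{5} = 0  so sig = (2; —)
  P={3,7}:  v_{3} + v_{7} = 0  so sig = (2; —)
  P={4,6}:  v_{4} + v_{6} = 0  so sig = (2; —)
  P={0,3}:  v_{0} + v_{3} = v_{6}  so sig = (2; 1)
  P={0,4}:  v_{0} + v_{4} = v_{7}  so sig = (2; 1)
  P={1,2}:  v_{1} + v_{2} = v_{6}  so sig = (2; 1)
  P={1,3}:  v_{1} + v_{3} = v_{4}  so sig = (2; 1)
  P={1,6}:  v_{1} + v_{6} = v_{7}  so sig = (2; 1)
  P={2,4}:  v_{2} + v_{4} = v_{5}  so sig = (2; 1)
  P={3,6}:  v_{3} + v_{6} = v_{5}  so sig = (2; 1)
  P={4,5}:  v_{4} + v_{5} = v_{3}  so sig = (2; 1)
  P={4,7}:  v_{4} + v_{7} = v_{1}  so sig = (2; 1)
  P={5,6}:  v_{5} + v_{6} = v_{2}  so sig = (2; 1)
  P={5,7}:  v_{5} + v_{7} = v_{6}  so sig = (2; 1)
  P={6,7}:  v_{6} + v_{7} = v_{0}  so sig = (2; 1)
  P={0,1}:  v_{0} + v_{1} = 2·v_{7}  so sig = (2; 2)
  P={0,5}:  v_{0} + v_{5} = 2·v_{6}  so sig = (2; 2)
  P={2,3}:  v_{2} + v_{3} = 2·v_{5}  so sig = (2; 2)
  P={2,7}:  v_{2} + v_{7} = 2·v_{6}  so sig = (2; 2)
  P={0,2}:  v_{0} + v_{2} = 3·v_{6}  so sig = (2; 3)

Hence PRS(X_Σ) =
    |P|=2: 20 collections, coeffs (), (), (), (1), (1), (1), (1), (1), (1), (1), (1), (1), (1), (1), (1), (2), (2), (2), (2), (3)


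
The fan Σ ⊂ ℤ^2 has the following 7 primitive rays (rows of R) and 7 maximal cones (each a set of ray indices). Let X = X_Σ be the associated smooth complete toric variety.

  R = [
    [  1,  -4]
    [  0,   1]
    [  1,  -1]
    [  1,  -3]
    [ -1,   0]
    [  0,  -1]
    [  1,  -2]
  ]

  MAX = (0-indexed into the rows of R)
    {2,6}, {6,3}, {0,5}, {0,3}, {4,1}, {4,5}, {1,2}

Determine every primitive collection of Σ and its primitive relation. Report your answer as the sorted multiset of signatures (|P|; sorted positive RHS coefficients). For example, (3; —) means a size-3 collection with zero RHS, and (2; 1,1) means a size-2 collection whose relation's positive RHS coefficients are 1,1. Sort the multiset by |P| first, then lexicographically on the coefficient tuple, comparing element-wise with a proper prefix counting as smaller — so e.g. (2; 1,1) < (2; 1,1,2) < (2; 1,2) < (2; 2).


14 minimal non-faces of Δ(Σ) (on 7 rays):

  {1,5}:  v_{1} + v_{5} = 0  ⟹  sig = (2; —)
  {0,1}:  v_{0} + v_{1} = v_{3}  ⟹  sig = (2; 1)
  {1,3}:  v_{1} + v_{3} = v_{6}  ⟹  sig = (2; 1)
  {1,6}:  v_{1} + v_{6} = v_{2}  ⟹  sig = (2; 1)
  {2,4}:  v_{2} + v_{4} = v_{5}  ⟹  sig = (2; 1)
  {2,5}:  v_{2} + v_{5} = v_{6}  ⟹  sig = (2; 1)
  {3,5}:  v_{3} + v_{5} = v_{0}  ⟹  sig = (2; 1)
  {5,6}:  v_{5} + v_{6} = v_{3}  ⟹  sig = (2; 1)
  {0,2}:  v_{0} + v_{2} = v_{3} + v_{6}  ⟹  sig = (2; 1,1)
  {0,6}:  v_{0} + v_{6} = 2·v_{3}  ⟹  sig = (2; 2)
  {2,3}:  v_{2} + v_{3} = 2·v_{6}  ⟹  sig = (2; 2)
  {4,6}:  v_{4} + v_{6} = 2·v_{5}  ⟹  sig = (2; 2)
  {3,4}:  v_{3} + v_{4} = 3·v_{5}  ⟹  sig = (2; 3)
  {0,4}:  v_{0} + v_{4} = 4·v_{5}  ⟹  sig = (2; 4)

Signatures (|P|; sorted positive RHS coefficients), sorted:
[(2; —), (2; 1), (2; 1), (2; 1), (2; 1), (2; 1), (2; 1), (2; 1), (2; 1,1), (2; 2), (2; 2), (2; 2), (2; 3), (2; 4)]


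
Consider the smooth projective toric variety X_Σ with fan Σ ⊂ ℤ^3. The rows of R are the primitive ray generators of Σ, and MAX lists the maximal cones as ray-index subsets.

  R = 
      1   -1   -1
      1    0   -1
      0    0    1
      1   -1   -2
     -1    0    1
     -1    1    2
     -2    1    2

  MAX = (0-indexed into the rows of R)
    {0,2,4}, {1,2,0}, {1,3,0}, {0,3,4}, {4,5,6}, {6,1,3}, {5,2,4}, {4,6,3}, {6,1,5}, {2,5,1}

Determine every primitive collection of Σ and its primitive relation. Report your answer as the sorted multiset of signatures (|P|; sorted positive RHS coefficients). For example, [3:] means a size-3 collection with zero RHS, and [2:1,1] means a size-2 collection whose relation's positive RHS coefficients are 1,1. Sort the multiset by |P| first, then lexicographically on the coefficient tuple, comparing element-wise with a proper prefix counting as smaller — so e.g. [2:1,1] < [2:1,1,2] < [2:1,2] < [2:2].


Minimal non-faces — 6 found among 7 rays, 10 max cones:

  P={1,4}:  v_{1} + v_{4} = 0  ⟹  sig = [2:]
  P={3,5}:  v_{3} + v_{5} = 0  ⟹  sig = [2:]
  P={0,5}:  v_{0} + v_{5} = v_{2}  ⟹  sig = [2:1]
  P={0,6}:  v_{0} + v_{6} = v_{4}  ⟹  sig = [2:1]
  P={2,3}:  v_{2} + v_{3} = v_{0}  ⟹  sig = [2:1]
  P={2,6}:  v_{2} + v_{6} = v_{4} + v_{5}  ⟹  sig = [2:1,1]

so the primitive-relation signature multiset is
[[2:], [2:], [2:1], [2:1], [2:1], [2:1,1]]


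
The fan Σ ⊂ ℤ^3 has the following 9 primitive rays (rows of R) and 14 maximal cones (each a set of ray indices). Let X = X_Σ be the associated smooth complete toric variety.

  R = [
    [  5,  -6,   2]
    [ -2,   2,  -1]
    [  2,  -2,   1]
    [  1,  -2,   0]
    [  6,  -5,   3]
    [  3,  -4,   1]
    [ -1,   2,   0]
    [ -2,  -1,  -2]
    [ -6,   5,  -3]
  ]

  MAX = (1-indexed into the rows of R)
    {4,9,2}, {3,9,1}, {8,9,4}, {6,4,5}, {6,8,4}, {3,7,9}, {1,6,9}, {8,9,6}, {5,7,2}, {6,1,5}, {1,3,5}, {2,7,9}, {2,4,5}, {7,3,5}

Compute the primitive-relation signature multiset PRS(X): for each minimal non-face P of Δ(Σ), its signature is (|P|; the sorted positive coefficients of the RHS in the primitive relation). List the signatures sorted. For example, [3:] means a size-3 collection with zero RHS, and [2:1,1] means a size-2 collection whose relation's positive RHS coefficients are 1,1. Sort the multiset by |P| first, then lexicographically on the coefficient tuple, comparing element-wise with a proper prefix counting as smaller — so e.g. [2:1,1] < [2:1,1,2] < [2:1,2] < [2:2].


16 collections generate NE(X_Σ); each relation:

  {2,3}:  v_{2} + v_{3} = 0 ; sig = [2:]
  {4,7}:  v_{4} + v_{7} = 0 ; sig = [2:]
  {5,9}:  v_{5} + v_{9} = 0 ; sig = [2:]
  {1,2}:  v_{1} + v_{2} = v_{6} ; sig = [2:1]
  {2,6}:  v_{2} + v_{6} = v_{4} ; sig = [2:1]
  {3,4}:  v_{3} + v_{4} = v_{6} ; sig = [2:1]
  {3,6}:  v_{3} + v_{6} = v_{1} ; sig = [2:1]
  {6,7}:  v_{6} + v_{7} = v_{3} ; sig = [2:1]
  {5,8}:  v_{5} + v_{8} = v_{4} + v_{6} ; sig = [2:1,1]
  {7,8}:  v_{7} + v_{8} = v_{6} + v_{9} ; sig = [2:1,1]
  {2,8}:  v_{2} + v_{8} = 2·v_{4} + v_{9} ; sig = [2:1,2]
  {3,8}:  v_{3} + v_{8} = 2·v_{6} + v_{9} ; sig = [2:1,2]
  {1,8}:  v_{1} + v_{8} = 3·v_{6} + v_{9} ; sig = [2:1,3]
  {1,4}:  v_{1} + v_{4} = 2·v_{6} ; sig = [2:2]
  {1,7}:  v_{1} + v_{7} = 2·v_{3} ; sig = [2:2]
  {4,6,9}:  v_{4} + v_{6} + v_{9} = v_{8} ; sig = [3:1]

Hence PRS(X_Σ) =
[[2:], [2:], [2:], [2:1], [2:1], [2:1], [2:1], [2:1], [2:1,1], [2:1,1], [2:1,2], [2:1,2], [2:1,3], [2:2], [2:2], [3:1]]


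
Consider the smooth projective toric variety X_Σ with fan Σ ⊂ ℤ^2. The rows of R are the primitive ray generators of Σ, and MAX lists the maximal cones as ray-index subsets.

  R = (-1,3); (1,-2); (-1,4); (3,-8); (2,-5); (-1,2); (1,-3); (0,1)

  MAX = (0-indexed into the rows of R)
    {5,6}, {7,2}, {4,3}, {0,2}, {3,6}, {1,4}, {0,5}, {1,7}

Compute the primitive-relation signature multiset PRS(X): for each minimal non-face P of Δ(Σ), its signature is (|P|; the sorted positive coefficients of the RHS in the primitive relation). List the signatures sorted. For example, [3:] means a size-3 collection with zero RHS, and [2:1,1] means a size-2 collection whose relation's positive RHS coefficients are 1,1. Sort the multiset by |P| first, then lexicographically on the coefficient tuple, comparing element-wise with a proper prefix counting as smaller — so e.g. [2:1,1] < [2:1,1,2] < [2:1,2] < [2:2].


Primitive collections (20):

  P={0,6}:  v_{0} + v_{6} = 0  ⟹  sig = [2:]
  P={1,5}:  v_{1} + v_{5} = 0  ⟹  sig = [2:]
  P={0,1}:  v_{0} + v_{1} = v_{7}  ⟹  sig = [2:1]
  P={0,3}:  v_{0} + v_{3} = v_{4}  ⟹  sig = [2:1]
  P={0,4}:  v_{0} + v_{4} = v_{1}  ⟹  sig = [2:1]
  P={0,7}:  v_{0} + v_{7} = v_{2}  ⟹  sig = [2:1]
  P={1,6}:  v_{1} + v_{6} = v_{4}  ⟹  sig = [2:1]
  P={2,6}:  v_{2} + v_{6} = v_{7}  ⟹  sig = [2:1]
  P={4,5}:  v_{4} + v_{5} = v_{6}  ⟹  sig = [2:1]
  P={4,6}:  v_{4} + v_{6} = v_{3}  ⟹  sig = [2:1]
  P={5,7}:  v_{5} + v_{7} = v_{0}  ⟹  sig = [2:1]
  P={6,7}:  v_{6} + v_{7} = v_{1}  ⟹  sig = [2:1]
  P={2,4}:  v_{2} + v_{4} = v_{1} + v_{7}  ⟹  sig = [2:1,1]
  P={3,7}:  v_{3} + v_{7} = v_{1} + v_{4}  ⟹  sig = [2:1,1]
  P={1,2}:  v_{1} + v_{2} = 2·v_{7}  ⟹  sig = [2:2]
  P={1,3}:  v_{1} + v_{3} = 2·v_{4}  ⟹  sig = [2:2]
  P={2,3}:  v_{2} + v_{3} = 2·v_{1}  ⟹  sig = [2:2]
  P={2,5}:  v_{2} + v_{5} = 2·v_{0}  ⟹  sig = [2:2]
  P={3,5}:  v_{3} + v_{5} = 2·v_{6}  ⟹  sig = [2:2]
  P={4,7}:  v_{4} + v_{7} = 2·v_{1}  ⟹  sig = [2:2]

Sorted signature multiset PRS(X):
{ [2:] ×2,  [2:1] ×10,  [2:1,1] ×2,  [2:2] ×6 }


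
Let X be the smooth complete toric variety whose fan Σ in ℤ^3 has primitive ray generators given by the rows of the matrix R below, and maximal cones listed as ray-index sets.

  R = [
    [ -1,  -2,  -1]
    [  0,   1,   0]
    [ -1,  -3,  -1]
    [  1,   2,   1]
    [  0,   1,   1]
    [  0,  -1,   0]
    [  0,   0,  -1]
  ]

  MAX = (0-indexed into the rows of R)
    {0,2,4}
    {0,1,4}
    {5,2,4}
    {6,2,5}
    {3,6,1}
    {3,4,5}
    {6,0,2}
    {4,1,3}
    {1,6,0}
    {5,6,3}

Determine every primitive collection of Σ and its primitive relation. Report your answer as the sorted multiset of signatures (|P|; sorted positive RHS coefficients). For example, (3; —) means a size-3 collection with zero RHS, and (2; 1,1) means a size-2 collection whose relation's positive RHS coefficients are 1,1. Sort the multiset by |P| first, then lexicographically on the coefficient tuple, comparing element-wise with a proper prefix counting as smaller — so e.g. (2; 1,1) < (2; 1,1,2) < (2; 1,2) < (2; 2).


The 6 primitive collections of Σ (r=7, n=3):

  • {0,3}:  v_{0} + v_{3} = 0 — sig = (2; —)
  • {1,5}:  v_{1} + v_{5} = 0 — sig = (2; —)
  • {0,5}:  v_{0} + v_{5} = v_{2} — sig = (2; 1)
  • {1,2}:  v_{1} + v_{2} = v_{0} — sig = (2; 1)
  • {2,3}:  v_{2} + v_{3} = v_{5} — sig = (2; 1)
  • {4,6}:  v_{4} + v_{6} = v_{1} — sig = (2; 1)

Signatures (|P|; sorted positive RHS coefficients), sorted:
{ (2; —) ×2,  (2; 1) ×4 }


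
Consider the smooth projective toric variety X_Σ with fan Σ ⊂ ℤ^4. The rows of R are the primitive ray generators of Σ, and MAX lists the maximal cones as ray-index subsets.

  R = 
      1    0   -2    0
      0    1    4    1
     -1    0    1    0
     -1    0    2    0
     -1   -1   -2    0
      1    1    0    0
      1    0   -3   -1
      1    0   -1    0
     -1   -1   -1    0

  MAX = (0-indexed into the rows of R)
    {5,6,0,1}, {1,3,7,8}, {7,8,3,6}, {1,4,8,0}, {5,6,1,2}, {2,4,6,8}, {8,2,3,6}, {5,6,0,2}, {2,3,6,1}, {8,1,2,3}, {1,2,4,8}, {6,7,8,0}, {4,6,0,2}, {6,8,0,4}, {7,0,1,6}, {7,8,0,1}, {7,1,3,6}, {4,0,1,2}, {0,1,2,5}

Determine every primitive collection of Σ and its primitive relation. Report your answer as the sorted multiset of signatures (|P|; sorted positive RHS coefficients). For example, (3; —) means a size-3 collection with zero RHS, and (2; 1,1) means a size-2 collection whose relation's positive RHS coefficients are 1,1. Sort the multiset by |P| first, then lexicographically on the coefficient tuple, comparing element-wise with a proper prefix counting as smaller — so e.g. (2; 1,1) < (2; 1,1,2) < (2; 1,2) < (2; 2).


Primitive collections (12):

  P={0,3}:  v_{0} + v_{3} = 0 — sig = (2; —)
  P={2,7}:  v_{2} + v_{7} = 0 — sig = (2; —)
  P={3,4}:  v_{3} + v_{4} = v_{2} + v_{8} — sig = (2; 1,1)
  P={4,7}:  v_{4} + v_{7} = v_{0} + v_{8} — sig = (2; 1,1)
  P={5,8}:  v_{5} + v_{8} = v_{0} + v_{2} — sig = (2; 1,1)
  P={3,5}:  v_{3} + v_{5} = v_{1} + v_{2} + v_{6} — sig = (2; 1,1,1)
  P={5,7}:  v_{5} + v_{7} = v_{0} + v_{1} + v_{6} — sig = (2; 1,1,1)
  P={4,5}:  v_{4} + v_{5} = 2·v_{0} + 2·v_{2} — sig = (2; 2,2)
  P={1,6,8}:  v_{1} + v_{6} + v_{8} = 0 — sig = (3; —)
  P={0,2,8}:  v_{0} + v_{2} + v_{8} = v_{4} — sig = (3; 1)
  P={1,4,6}:  v_{1} + v_{4} + v_{6} = v_{0} + v_{2} — sig = (3; 1,1)
  P={0,1,2,6}:  v_{0} + v_{1} + v_{2} + v_{6} = v_{5} — sig = (4; 1)

Signatures (|P|; sorted positive RHS coefficients), sorted:
{ (2; —) ×2,  (2; 1,1) ×3,  (2; 1,1,1) ×2,  (2; 2,2),  (3; —),  (3; 1),  (3; 1,1),  (4; 1) }


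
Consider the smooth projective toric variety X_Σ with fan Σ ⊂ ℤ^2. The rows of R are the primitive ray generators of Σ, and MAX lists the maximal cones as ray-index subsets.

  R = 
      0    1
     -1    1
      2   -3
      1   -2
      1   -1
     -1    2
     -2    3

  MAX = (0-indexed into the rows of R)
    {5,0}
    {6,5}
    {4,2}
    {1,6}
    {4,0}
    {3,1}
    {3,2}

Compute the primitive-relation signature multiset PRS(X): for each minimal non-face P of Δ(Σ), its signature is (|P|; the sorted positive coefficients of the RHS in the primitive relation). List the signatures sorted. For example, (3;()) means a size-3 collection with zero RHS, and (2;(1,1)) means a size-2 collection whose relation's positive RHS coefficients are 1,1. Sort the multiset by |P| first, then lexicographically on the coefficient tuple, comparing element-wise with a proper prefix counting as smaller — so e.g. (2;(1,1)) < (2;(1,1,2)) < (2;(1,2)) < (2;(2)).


Minimal non-faces — 14 found among 7 rays, 7 max cones:

  {1,4}:  v_{1} + v_{4} = 0 ; sig = (2;())
  {2,6}:  v_{2} + v_{6} = 0 ; sig = (2;())
  {3,5}:  v_{3} + v_{5} = 0 ; sig = (2;())
  {0,1}:  v_{0} + v_{1} = v_{5} ; sig = (2;(1))
  {0,3}:  v_{0} + v_{3} = v_{4} ; sig = (2;(1))
  {1,2}:  v_{1} + v_{2} = v_{3} ; sig = (2;(1))
  {1,5}:  v_{1} + v_{5} = v_{6} ; sig = (2;(1))
  {2,5}:  v_{2} + v_{5} = v_{4} ; sig = (2;(1))
  {3,4}:  v_{3} + v_{4} = v_{2} ; sig = (2;(1))
  {3,6}:  v_{3} + v_{6} = v_{1} ; sig = (2;(1))
  {4,5}:  v_{4} + v_{5} = v_{0} ; sig = (2;(1))
  {4,6}:  v_{4} + v_{6} = v_{5} ; sig = (2;(1))
  {0,2}:  v_{0} + v_{2} = 2·v_{4} ; sig = (2;(2))
  {0,6}:  v_{0} + v_{6} = 2·v_{5} ; sig = (2;(2))

so the primitive-relation signature multiset is
    |P|=2: 14 collections, coeffs (), (), (), (1), (1), (1), (1), (1), (1), (1), (1), (1), (2), (2)


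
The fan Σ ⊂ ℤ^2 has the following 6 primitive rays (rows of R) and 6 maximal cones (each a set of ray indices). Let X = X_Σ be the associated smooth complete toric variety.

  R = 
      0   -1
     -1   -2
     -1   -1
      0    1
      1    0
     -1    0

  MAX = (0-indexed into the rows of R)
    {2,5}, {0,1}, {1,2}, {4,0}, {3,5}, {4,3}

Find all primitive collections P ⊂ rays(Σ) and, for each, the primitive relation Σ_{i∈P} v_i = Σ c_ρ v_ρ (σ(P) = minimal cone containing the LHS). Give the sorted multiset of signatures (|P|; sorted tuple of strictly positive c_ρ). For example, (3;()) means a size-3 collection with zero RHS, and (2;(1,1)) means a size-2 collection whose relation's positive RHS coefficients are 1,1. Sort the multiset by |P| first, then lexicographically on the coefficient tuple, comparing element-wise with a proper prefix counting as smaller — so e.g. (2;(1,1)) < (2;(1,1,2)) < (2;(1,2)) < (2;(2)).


Σ has 9 primitive collections:

  • {0,3}:  v_{0} + v_{3} = 0  ⟹  sig = (2;())
  • {4,5}:  v_{4} + v_{5} = 0  ⟹  sig = (2;())
  • {0,2}:  v_{0} + v_{2} = v_{1}  ⟹  sig = (2;(1))
  • {0,5}:  v_{0} + v_{5} = v_{2}  ⟹  sig = (2;(1))
  • {1,3}:  v_{1} + v_{3} = v_{2}  ⟹  sig = (2;(1))
  • {2,3}:  v_{2} + v_{3} = v_{5}  ⟹  sig = (2;(1))
  • {2,4}:  v_{2} + v_{4} = v_{0}  ⟹  sig = (2;(1))
  • {1,4}:  v_{1} + v_{4} = 2·v_{0}  ⟹  sig = (2;(2))
  • {1,5}:  v_{1} + v_{5} = 2·v_{2}  ⟹  sig = (2;(2))

Hence PRS(X_Σ) =
[(2;()), (2;()), (2;(1)), (2;(1)), (2;(1)), (2;(1)), (2;(1)), (2;(2)), (2;(2))]


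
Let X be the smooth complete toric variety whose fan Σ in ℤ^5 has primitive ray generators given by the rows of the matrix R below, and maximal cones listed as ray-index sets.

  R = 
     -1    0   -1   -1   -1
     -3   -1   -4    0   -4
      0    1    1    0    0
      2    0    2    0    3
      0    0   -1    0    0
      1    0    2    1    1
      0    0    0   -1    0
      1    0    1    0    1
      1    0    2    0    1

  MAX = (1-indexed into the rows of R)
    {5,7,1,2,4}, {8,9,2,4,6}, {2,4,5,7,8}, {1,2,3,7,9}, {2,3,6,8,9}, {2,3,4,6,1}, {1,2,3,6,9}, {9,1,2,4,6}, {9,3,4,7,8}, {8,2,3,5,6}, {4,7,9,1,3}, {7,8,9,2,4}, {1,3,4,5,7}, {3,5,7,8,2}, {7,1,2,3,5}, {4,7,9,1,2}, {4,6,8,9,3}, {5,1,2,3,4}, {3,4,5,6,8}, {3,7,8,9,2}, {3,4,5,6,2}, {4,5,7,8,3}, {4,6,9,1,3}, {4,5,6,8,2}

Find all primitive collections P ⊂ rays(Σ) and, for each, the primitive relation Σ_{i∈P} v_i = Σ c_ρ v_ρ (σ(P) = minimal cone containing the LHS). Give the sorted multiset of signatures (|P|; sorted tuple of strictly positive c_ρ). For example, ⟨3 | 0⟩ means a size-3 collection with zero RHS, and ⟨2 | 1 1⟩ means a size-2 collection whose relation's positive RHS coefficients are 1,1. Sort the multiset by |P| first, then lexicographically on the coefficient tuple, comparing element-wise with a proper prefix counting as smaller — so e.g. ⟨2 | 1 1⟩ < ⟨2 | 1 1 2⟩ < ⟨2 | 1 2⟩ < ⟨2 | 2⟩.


Minimal non-faces — 7 found among 9 rays, 24 max cones:

  P = {1,8}:  v_{1} + v_{8} = v_{7} — sig = ⟨2 | 1⟩
  P = {5,9}:  v_{5} + v_{9} = v_{8} — sig = ⟨2 | 1⟩
  P = {6,7}:  v_{6} + v_{7} = v_{9} — sig = ⟨2 | 1⟩
  P = {1,5,6}:  v_{1} + v_{5} + v_{6} = 0 — sig = ⟨3 | 0⟩
  P = {2,3,4,8}:  v_{2} + v_{3} + v_{4} + v_{8} = 0 — sig = ⟨4 | 0⟩
  P = {2,3,4,7}:  v_{2} + v_{3} + v_{4} + v_{7} = v_{1} — sig = ⟨4 | 1⟩
  P = {2,3,4,9}:  v_{2} + v_{3} + v_{4} + v_{9} = v_{1} + v_{6} — sig = ⟨4 | 1 1⟩

Signatures (|P|; sorted positive RHS coefficients), sorted:
[⟨2 | 1⟩, ⟨2 | 1⟩, ⟨2 | 1⟩, ⟨3 | 0⟩, ⟨4 | 0⟩, ⟨4 | 1⟩, ⟨4 | 1 1⟩]


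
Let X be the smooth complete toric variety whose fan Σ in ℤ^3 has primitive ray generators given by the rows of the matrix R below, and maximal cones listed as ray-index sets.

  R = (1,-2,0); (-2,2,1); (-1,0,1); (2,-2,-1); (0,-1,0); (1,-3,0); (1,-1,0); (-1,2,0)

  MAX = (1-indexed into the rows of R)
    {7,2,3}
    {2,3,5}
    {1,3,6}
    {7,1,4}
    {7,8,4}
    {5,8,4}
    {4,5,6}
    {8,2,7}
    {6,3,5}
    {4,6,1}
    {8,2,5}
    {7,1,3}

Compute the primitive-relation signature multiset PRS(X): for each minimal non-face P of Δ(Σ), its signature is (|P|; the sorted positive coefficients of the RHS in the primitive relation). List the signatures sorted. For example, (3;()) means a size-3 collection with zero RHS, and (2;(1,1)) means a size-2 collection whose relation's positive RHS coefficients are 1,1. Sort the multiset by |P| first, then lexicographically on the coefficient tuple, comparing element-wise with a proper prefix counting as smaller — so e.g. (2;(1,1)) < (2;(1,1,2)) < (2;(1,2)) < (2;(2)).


Σ has 10 primitive collections:

  • {1,8}:  v_{1} + v_{8} = 0  ⇒ sig = (2;())
  • {2,4}:  v_{2} + v_{4} = 0  ⇒ sig = (2;())
  • {1,2}:  v_{1} + v_{2} = v_{3}  ⇒ sig = (2;(1))
  • {1,5}:  v_{1} + v_{5} = v_{6}  ⇒ sig = (2;(1))
  • {3,4}:  v_{3} + v_{4} = v_{1}  ⇒ sig = (2;(1))
  • {3,8}:  v_{3} + v_{8} = v_{2}  ⇒ sig = (2;(1))
  • {5,7}:  v_{5} + v_{7} = v_{1}  ⇒ sig = (2;(1))
  • {6,8}:  v_{6} + v_{8} = v_{5}  ⇒ sig = (2;(1))
  • {2,6}:  v_{2} + v_{6} = v_{3} + v_{5}  ⇒ sig = (2;(1,1))
  • {6,7}:  v_{6} + v_{7} = 2·v_{1}  ⇒ sig = (2;(2))

so the primitive-relation signature multiset is
{ (2;()) ×2,  (2;(1)) ×6,  (2;(1,1)),  (2;(2)) }


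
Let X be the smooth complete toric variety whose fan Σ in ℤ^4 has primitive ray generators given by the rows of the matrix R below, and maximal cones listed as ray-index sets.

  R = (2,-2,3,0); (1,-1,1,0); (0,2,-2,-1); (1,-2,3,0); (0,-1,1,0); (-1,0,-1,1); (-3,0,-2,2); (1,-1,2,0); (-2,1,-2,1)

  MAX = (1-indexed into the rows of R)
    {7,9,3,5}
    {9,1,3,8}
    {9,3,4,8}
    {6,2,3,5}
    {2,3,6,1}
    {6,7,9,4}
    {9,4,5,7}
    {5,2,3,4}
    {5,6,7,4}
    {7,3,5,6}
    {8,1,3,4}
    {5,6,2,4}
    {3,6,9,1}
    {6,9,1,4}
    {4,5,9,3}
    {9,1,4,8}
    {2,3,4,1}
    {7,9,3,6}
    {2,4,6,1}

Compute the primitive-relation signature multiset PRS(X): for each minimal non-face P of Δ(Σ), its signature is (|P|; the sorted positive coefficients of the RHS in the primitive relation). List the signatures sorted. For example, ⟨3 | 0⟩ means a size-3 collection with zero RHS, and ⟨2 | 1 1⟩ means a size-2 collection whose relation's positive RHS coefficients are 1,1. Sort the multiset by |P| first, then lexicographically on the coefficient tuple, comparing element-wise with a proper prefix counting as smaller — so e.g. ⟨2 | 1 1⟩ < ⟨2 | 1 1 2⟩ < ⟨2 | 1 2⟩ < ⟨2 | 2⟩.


Δ(Σ) — 9 vertices, 12 min non-faces:

  P={2,8}:  v_{2} + v_{8} = v_{1}  so sig = ⟨2 | 1⟩
  P={2,9}:  v_{2} + v_{9} = v_{6}  so sig = ⟨2 | 1⟩
  P={5,8}:  v_{5} + v_{8} = v_{4}  so sig = ⟨2 | 1⟩
  P={1,5}:  v_{1} + v_{5} = v_{2} + v_{4}  so sig = ⟨2 | 1 1⟩
  P={6,8}:  v_{6} + v_{8} = v_{1} + v_{9}  so sig = ⟨2 | 1 1⟩
  P={7,8}:  v_{7} + v_{8} = v_{4} + v_{6} + v_{9}  so sig = ⟨2 | 1 1 1⟩
  P={1,7}:  v_{1} + v_{7} = v_{4} + 2·v_{6}  so sig = ⟨2 | 1 2⟩
  P={2,7}:  v_{2} + v_{7} = v_{5} + 2·v_{6}  so sig = ⟨2 | 1 2⟩
  P={3,4,6}:  v_{3} + v_{4} + v_{6} = 0  so sig = ⟨3 | 0⟩
  P={5,6,9}:  v_{5} + v_{6} + v_{9} = v_{7}  so sig = ⟨3 | 1⟩
  P={3,4,7}:  v_{3} + v_{4} + v_{7} = v_{5} + v_{9}  so sig = ⟨3 | 1 1⟩
  P={1,3,4,9}:  v_{1} + v_{3} + v_{4} + v_{9} = v_{8}  so sig = ⟨4 | 1⟩

Signatures (|P|; sorted positive RHS coefficients), sorted:
    |P|=2: 8 collections, coeffs (1), (1), (1), (1,1), (1,1), (1,1,1), (1,2), (1,2)
    |P|=3: 3 collections, coeffs (), (1), (1,1)
    |P|=4: 1 collection, coeffs (1)


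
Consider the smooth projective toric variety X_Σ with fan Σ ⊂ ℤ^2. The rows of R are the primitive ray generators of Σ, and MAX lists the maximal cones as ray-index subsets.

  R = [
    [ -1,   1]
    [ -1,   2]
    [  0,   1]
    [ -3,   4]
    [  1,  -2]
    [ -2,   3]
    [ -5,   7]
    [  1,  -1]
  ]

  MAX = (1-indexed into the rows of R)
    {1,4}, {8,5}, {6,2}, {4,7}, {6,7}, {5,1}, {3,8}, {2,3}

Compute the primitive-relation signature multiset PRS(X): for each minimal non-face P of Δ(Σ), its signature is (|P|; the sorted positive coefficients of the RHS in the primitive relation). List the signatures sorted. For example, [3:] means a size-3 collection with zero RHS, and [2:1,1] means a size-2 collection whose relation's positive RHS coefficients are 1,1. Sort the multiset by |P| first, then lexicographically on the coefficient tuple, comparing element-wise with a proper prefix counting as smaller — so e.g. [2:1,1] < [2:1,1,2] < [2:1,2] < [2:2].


Primitive collections (20):

  {1,8}:  v_{1} + v_{8} = 0  →  sig = [2:]
  {2,5}:  v_{2} + v_{5} = 0  →  sig = [2:]
  {1,2}:  v_{1} + v_{2} = v_{6}  →  sig = [2:1]
  {1,3}:  v_{1} + v_{3} = v_{2}  →  sig = [2:1]
  {1,6}:  v_{1} + v_{6} = v_{4}  →  sig = [2:1]
  {2,8}:  v_{2} + v_{8} = v_{3}  →  sig = [2:1]
  {3,5}:  v_{3} + v_{5} = v_{8}  →  sig = [2:1]
  {4,6}:  v_{4} + v_{6} = v_{7}  →  sig = [2:1]
  {4,8}:  v_{4} + v_{8} = v_{6}  →  sig = [2:1]
  {5,6}:  v_{5} + v_{6} = v_{1}  →  sig = [2:1]
  {6,8}:  v_{6} + v_{8} = v_{2}  →  sig = [2:1]
  {3,4}:  v_{3} + v_{4} = v_{2} + v_{6}  →  sig = [2:1,1]
  {5,7}:  v_{5} + v_{7} = v_{1} + v_{4}  →  sig = [2:1,1]
  {3,7}:  v_{3} + v_{7} = v_{2} + 2·v_{6}  →  sig = [2:1,2]
  {1,7}:  v_{1} + v_{7} = 2·v_{4}  →  sig = [2:2]
  {2,4}:  v_{2} + v_{4} = 2·v_{6}  →  sig = [2:2]
  {3,6}:  v_{3} + v_{6} = 2·v_{2}  →  sig = [2:2]
  {4,5}:  v_{4} + v_{5} = 2·v_{1}  →  sig = [2:2]
  {7,8}:  v_{7} + v_{8} = 2·v_{6}  →  sig = [2:2]
  {2,7}:  v_{2} + v_{7} = 3·v_{6}  →  sig = [2:3]

Hence PRS(X_Σ) =
[[2:], [2:], [2:1], [2:1], [2:1], [2:1], [2:1], [2:1], [2:1], [2:1], [2:1], [2:1,1], [2:1,1], [2:1,2], [2:2], [2:2], [2:2], [2:2], [2:2], [2:3]]
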